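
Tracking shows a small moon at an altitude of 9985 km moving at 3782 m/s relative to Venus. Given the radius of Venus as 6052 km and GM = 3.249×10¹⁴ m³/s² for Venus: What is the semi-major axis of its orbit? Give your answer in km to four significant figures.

a ≈ 12390 km

r = 6052 + 9985 = 16037 km = 1.604×10⁷ m.
Specific orbital energy ε = v²/2 − μ/r = (3782)²/2 − 3.249×10¹⁴/1.604×10⁷ = -1.311×10⁷ J/kg.
Since ε = −μ/(2a), a = −μ/(2ε) = 1.239×10⁷ m = 12394 km.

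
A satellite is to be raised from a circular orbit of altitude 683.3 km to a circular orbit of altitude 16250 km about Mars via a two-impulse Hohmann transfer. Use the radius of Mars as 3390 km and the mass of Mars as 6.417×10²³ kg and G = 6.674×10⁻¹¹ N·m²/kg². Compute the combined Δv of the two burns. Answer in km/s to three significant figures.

μ = GM = 6.674×10⁻¹¹ × 6.417×10²³ = 4.283×10¹³ m³/s².
r₁ = 3390 + 683.3 = 4073.3 km = 4.0733×10⁶ m.
r₂ = 3390 + 16250 = 19640 km = 1.9640×10⁷ m.
Transfer ellipse a_t = (r₁ + r₂)/2 = 1.186×10⁷ m.
At r₁: circular v_c1 = √(μ/r₁) = 3243 m/s; transfer-periapsis v_p = √[μ(2/r₁ − 1/a_t)] = 4173 m/s.
Δv₁ = v_p − v_c1 = 930.7 m/s.
At r₂: circular v_c2 = √(μ/r₂) = 1477 m/s; transfer-apoapsis v_a = √[μ(2/r₂ − 1/a_t)] = 865.5 m/s.
Δv₂ = v_c2 − v_a = 611.2 m/s.
Total Δv = Δv₁ + Δv₂ = 1542 m/s = 1.542 km/s.

Δv_total ≈ 1.54 km/s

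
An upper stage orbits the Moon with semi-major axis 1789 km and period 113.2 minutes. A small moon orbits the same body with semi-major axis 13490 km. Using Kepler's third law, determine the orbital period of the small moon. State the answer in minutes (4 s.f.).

T₂ ≈ 2344 minutes

Kepler's third law: T² ∝ a³, so T₂ = T₁ (a₂/a₁)^(3/2).
a₂/a₁ = 7.541, (a₂/a₁)^(3/2) = 20.71.
T₂ = 113.2 × 20.71 = 2344 minutes.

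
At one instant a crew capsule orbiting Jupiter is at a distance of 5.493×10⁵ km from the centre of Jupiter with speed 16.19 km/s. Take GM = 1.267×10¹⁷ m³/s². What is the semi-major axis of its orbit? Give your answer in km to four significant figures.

a ≈ 6.360×10⁵ km

r = 5.493×10⁸ m.
Vis-viva rearranged: 1/a = 2/r − v²/μ = 3.641×10⁻⁹ − 2.069×10⁻⁹ = 1.572×10⁻⁹ m⁻¹.
a = 6.360×10⁸ m = 6.3605×10⁵ km.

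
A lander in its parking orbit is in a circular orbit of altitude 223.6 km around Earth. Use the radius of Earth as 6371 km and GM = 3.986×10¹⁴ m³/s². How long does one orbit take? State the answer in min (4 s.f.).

r = 6371 + 223.6 = 6594.6 km = 6.5946×10⁶ m.
Kepler's third law: T = 2π√(r³/μ) = 2π√((6.595×10⁶)³ / 3.986×10¹⁴).
r³/μ = 7.195×10⁵ s², so T = 2π × 8.482×10² = 5.330×10³ s.
Converting: 5.330×10³ s ÷ 60.00 = 88.83 min.

T ≈ 88.83 min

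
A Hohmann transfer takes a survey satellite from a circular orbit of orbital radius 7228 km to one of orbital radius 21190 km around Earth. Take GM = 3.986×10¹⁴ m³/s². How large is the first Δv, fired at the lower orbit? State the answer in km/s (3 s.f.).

r₁ = 7228 km = 7.228×10⁶ m.
r₂ = 21190 km = 2.119×10⁷ m.
Transfer ellipse a_t = (r₁ + r₂)/2 = 1.421×10⁷ m.
At r₁: circular v_c1 = √(μ/r₁) = 7426 m/s; transfer-perigee v_p = √[μ(2/r₁ − 1/a_t)] = 9069 m/s.
Δv₁ = v_p − v_c1 = 1643 m/s.
= 1.643 km/s.

Δv ≈ 1.64 km/s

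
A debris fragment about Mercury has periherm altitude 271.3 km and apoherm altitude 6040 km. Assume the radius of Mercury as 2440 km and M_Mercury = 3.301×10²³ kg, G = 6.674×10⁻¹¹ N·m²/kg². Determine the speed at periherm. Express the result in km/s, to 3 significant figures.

v ≈ 3.51 km/s

μ = GM = 6.674×10⁻¹¹ × 3.301×10²³ = 2.203×10¹³ m³/s².
r_p = 2440 + 271.3 = 2711.3 km = 2.7113×10⁶ m.
r_a = 2440 + 6040 = 8480.0 km = 8.4800×10⁶ m.
Semi-major axis a = (r_p + r_a)/2 = 5595.6 km = 5.596×10⁶ m.
Vis-viva: v² = μ(2/r − 1/a) = 2.203×10¹³ × (7.377×10⁻⁷ − 1.787×10⁻⁷) = 1.231×10⁷ m²/s².
v = 3509 m/s = 3.509 km/s.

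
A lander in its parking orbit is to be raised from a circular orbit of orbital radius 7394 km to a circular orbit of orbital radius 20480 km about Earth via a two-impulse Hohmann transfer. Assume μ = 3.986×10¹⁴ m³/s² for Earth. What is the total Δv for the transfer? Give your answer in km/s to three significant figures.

r₁ = 7394 km = 7.394×10⁶ m.
r₂ = 20480 km = 2.048×10⁷ m.
Transfer ellipse a_t = (r₁ + r₂)/2 = 1.394×10⁷ m.
At r₁: circular v_c1 = √(μ/r₁) = 7342 m/s; transfer-perigee v_p = √[μ(2/r₁ − 1/a_t)] = 8900 m/s.
Δv₁ = v_p − v_c1 = 1558 m/s.
At r₂: circular v_c2 = √(μ/r₂) = 4412 m/s; transfer-apogee v_a = √[μ(2/r₂ − 1/a_t)] = 3213 m/s.
Δv₂ = v_c2 − v_a = 1198 m/s.
Total Δv = Δv₁ + Δv₂ = 2756 m/s = 2.756 km/s.

Δv_total ≈ 2.76 km/s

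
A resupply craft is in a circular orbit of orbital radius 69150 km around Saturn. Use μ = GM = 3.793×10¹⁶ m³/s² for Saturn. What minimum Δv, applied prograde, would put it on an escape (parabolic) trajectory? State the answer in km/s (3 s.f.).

Δv ≈ 9.70 km/s

r = 69150 km = 6.915×10⁷ m.
Circular speed v_c = √(μ/r) = 23420 m/s.
Escape speed v_esc = √(2μ/r) = √2 × v_c = 33120 m/s.
Δv = v_esc − v_c = 9701 m/s = 9.701 km/s.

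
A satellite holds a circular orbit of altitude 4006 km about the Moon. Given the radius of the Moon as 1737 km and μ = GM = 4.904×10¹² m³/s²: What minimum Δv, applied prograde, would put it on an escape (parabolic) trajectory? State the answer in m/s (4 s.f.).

Δv ≈ 382.8 m/s

r = 1737 + 4006 = 5743.0 km = 5.7430×10⁶ m.
Circular speed v_c = √(μ/r) = 924.1 m/s.
Escape speed v_esc = √(2μ/r) = √2 × v_c = 1307 m/s.
Δv = v_esc − v_c = 382.8 m/s.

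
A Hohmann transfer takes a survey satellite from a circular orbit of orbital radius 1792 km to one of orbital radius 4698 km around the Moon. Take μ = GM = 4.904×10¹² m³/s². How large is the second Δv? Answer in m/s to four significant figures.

Δv ≈ 262.4 m/s

r₁ = 1792 km = 1.792×10⁶ m.
r₂ = 4698 km = 4.698×10⁶ m.
Transfer ellipse a_t = (r₁ + r₂)/2 = 3.245×10⁶ m.
At r₁: circular v_c1 = √(μ/r₁) = 1654 m/s; transfer-perilune v_p = √[μ(2/r₁ − 1/a_t)] = 1990 m/s.
At r₂: circular v_c2 = √(μ/r₂) = 1022 m/s; transfer-apolune v_a = √[μ(2/r₂ − 1/a_t)] = 759.2 m/s.
Δv₂ = v_c2 − v_a = 262.4 m/s.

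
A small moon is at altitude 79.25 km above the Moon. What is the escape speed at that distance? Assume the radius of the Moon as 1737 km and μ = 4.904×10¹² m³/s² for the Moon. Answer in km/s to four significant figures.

v_esc ≈ 2.324 km/s

r = 1737 + 79.25 = 1816.2 km = 1.8162×10⁶ m.
Escape speed v_esc = √(2μ/r) = √(2 × 4.904×10¹² / 1.816×10⁶) = √(5.400×10⁶) = 2324 m/s.
= 2.324 km/s.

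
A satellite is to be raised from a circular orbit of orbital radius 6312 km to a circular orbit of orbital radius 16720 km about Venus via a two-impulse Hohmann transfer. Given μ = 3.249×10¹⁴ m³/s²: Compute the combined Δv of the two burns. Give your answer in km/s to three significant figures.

Δv_total ≈ 2.61 km/s

r₁ = 6312 km = 6.312×10⁶ m.
r₂ = 16720 km = 1.672×10⁷ m.
Transfer ellipse a_t = (r₁ + r₂)/2 = 1.152×10⁷ m.
At r₁: circular v_c1 = √(μ/r₁) = 7174 m/s; transfer-periapsis v_p = √[μ(2/r₁ − 1/a_t)] = 8645 m/s.
Δv₁ = v_p − v_c1 = 1470 m/s.
At r₂: circular v_c2 = √(μ/r₂) = 4408 m/s; transfer-apoapsis v_a = √[μ(2/r₂ − 1/a_t)] = 3264 m/s.
Δv₂ = v_c2 − v_a = 1145 m/s.
Total Δv = Δv₁ + Δv₂ = 2615 m/s = 2.615 km/s.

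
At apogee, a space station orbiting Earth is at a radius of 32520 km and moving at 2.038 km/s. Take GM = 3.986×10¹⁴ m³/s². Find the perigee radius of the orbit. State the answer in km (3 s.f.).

r_a = 3.252×10⁷ m.
Specific energy ε = v²/2 − μ/r = -1.018×10⁷ J/kg, so a = −μ/(2ε) = 1.958×10⁷ m.
The apsides satisfy r_p + r_a = 2a, so the perigee radius is 2a − r_a = 6.634×10⁶ m = 6633.9 km.

perigee radius ≈ 6630 km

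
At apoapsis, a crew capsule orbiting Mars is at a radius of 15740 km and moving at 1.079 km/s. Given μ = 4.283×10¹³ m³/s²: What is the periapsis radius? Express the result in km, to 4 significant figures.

periapsis radius ≈ 4284 km

r_a = 1.574×10⁷ m.
Specific energy ε = v²/2 − μ/r = -2.139×10⁶ J/kg, so a = −μ/(2ε) = 1.001×10⁷ m.
The apsides satisfy r_p + r_a = 2a, so the periapsis radius is 2a − r_a = 4.284×10⁶ m = 4283.6 km.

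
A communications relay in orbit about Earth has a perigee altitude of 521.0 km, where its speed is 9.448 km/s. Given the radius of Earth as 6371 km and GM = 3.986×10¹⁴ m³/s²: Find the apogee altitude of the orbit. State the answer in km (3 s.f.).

r_p = 6371 + 521.0 = 6892.0 km = 6.892×10⁶ m.
Specific energy ε = v²/2 − μ/r = -1.320×10⁷ J/kg, so a = −μ/(2ε) = 1.510×10⁷ m.
The apsides satisfy r_p + r_a = 2a, so the apogee radius is 2a − r_p = 2.330×10⁷ m = 23299 km.
Apogee altitude = 23299 − 6371 = 16928 km.

apogee altitude ≈ 16900 km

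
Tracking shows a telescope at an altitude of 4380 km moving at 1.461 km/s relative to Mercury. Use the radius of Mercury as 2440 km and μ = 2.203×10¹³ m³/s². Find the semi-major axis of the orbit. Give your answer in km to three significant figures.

a ≈ 5090 km

r = 2440 + 4380 = 6820.0 km = 6.820×10⁶ m.
Specific orbital energy ε = v²/2 − μ/r = (1461)²/2 − 2.203×10¹³/6.820×10⁶ = -2.163×10⁶ J/kg.
Since ε = −μ/(2a), a = −μ/(2ε) = 5.093×10⁶ m = 5092.6 km.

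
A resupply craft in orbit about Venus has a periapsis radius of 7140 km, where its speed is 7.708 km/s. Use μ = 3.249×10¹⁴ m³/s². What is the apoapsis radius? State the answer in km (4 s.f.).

apoapsis radius ≈ 13430 km

r_p = 7.140×10⁶ m.
Specific energy ε = v²/2 − μ/r = -1.580×10⁷ J/kg, so a = −μ/(2ε) = 1.028×10⁷ m.
The apsides satisfy r_p + r_a = 2a, so the apoapsis radius is 2a − r_p = 1.343×10⁷ m = 13426 km.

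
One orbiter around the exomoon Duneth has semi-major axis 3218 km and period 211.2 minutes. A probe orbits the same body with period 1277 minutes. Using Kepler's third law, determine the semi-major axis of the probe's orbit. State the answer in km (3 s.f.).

Kepler's third law: a³ ∝ T², so a₂ = a₁ (T₂/T₁)^(2/3).
T₂/T₁ = 6.046, (T₂/T₁)^(2/3) = 3.319.
a₂ = 3218 × 3.319 = 10680 km.

a₂ ≈ 10700 km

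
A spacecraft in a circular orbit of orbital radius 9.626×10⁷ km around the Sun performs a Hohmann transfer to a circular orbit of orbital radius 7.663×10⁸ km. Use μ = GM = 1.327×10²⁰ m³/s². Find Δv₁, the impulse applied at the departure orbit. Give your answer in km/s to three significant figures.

r₁ = 9.626×10⁷ km = 9.626×10¹⁰ m.
r₂ = 7.663×10⁸ km = 7.663×10¹¹ m.
Transfer ellipse a_t = (r₁ + r₂)/2 = 4.313×10¹¹ m.
At r₁: circular v_c1 = √(μ/r₁) = 37130 m/s; transfer-perihelion v_p = √[μ(2/r₁ − 1/a_t)] = 49490 m/s.
Δv₁ = v_p − v_c1 = 12360 m/s.
= 12.36 km/s.

Δv ≈ 12.4 km/s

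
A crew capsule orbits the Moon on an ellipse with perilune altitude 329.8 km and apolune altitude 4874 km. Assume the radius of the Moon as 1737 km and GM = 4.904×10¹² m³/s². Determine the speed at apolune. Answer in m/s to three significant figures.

v ≈ 594 m/s

r_p = 1737 + 329.8 = 2066.8 km = 2.0668×10⁶ m.
r_a = 1737 + 4874 = 6611.0 km = 6.6110×10⁶ m.
Semi-major axis a = (r_p + r_a)/2 = 4338.9 km = 4.339×10⁶ m.
Vis-viva: v² = μ(2/r − 1/a) = 4.904×10¹² × (3.025×10⁻⁷ − 2.305×10⁻⁷) = 3.533×10⁵ m²/s².
v = 594.4 m/s.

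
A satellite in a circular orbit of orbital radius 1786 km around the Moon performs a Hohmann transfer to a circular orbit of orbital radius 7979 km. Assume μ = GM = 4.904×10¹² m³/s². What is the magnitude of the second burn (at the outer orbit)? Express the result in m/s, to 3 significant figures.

Δv ≈ 310 m/s

r₁ = 1786 km = 1.786×10⁶ m.
r₂ = 7979 km = 7.979×10⁶ m.
Transfer ellipse a_t = (r₁ + r₂)/2 = 4.882×10⁶ m.
At r₁: circular v_c1 = √(μ/r₁) = 1657 m/s; transfer-perilune v_p = √[μ(2/r₁ − 1/a_t)] = 2118 m/s.
At r₂: circular v_c2 = √(μ/r₂) = 784.0 m/s; transfer-apolune v_a = √[μ(2/r₂ − 1/a_t)] = 474.2 m/s.
Δv₂ = v_c2 − v_a = 309.8 m/s.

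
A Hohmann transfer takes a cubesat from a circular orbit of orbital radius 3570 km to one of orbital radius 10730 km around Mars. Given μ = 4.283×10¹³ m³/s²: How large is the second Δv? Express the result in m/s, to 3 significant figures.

r₁ = 3570 km = 3.570×10⁶ m.
r₂ = 10730 km = 1.073×10⁷ m.
Transfer ellipse a_t = (r₁ + r₂)/2 = 7.150×10⁶ m.
At r₁: circular v_c1 = √(μ/r₁) = 3464 m/s; transfer-periapsis v_p = √[μ(2/r₁ − 1/a_t)] = 4243 m/s.
At r₂: circular v_c2 = √(μ/r₂) = 1998 m/s; transfer-apoapsis v_a = √[μ(2/r₂ − 1/a_t)] = 1412 m/s.
Δv₂ = v_c2 − v_a = 586.2 m/s.

Δv ≈ 586 m/s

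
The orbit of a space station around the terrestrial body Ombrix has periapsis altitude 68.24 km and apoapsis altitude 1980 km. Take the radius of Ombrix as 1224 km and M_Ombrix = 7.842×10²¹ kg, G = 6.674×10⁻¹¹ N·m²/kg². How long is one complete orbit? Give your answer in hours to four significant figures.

T ≈ 8.132 hours

μ = GM = 6.674×10⁻¹¹ × 7.842×10²¹ = 5.234×10¹¹ m³/s².
r_p = 1224 + 68.24 = 1292.2 km = 1.2922×10⁶ m.
r_a = 1224 + 1980 = 3204.0 km = 3.2040×10⁶ m.
Semi-major axis a = (r_p + r_a)/2 = (1292.2 + 3204.0)/2 = 2248.1 km = 2.248×10⁶ m.
By Kepler's third law T = 2π√(a³/μ) = 2π × 4.659×10³ = 2.928×10⁴ s.
= 8.132 hours.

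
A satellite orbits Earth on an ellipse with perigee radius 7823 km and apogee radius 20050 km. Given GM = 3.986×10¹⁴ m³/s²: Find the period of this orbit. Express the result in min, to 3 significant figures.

T ≈ 273 min

Semi-major axis a = (r_p + r_a)/2 = (7823.0 + 20050)/2 = 13936 km = 1.394×10⁷ m.
By Kepler's third law T = 2π√(a³/μ) = 2π × 2.606×10³ = 1.637×10⁴ s.
= 272.9 min.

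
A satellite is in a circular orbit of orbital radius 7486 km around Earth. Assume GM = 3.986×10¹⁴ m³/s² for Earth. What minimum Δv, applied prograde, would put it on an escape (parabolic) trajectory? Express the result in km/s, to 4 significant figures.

Δv ≈ 3.023 km/s

r = 7486 km = 7.486×10⁶ m.
Circular speed v_c = √(μ/r) = 7297 m/s.
Escape speed v_esc = √(2μ/r) = √2 × v_c = 10320 m/s.
Δv = v_esc − v_c = 3023 m/s = 3.023 km/s.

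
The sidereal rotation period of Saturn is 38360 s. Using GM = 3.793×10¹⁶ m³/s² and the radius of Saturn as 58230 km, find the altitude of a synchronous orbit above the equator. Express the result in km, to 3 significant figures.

A synchronous orbit has period T, so by Kepler's third law a = (μT²/4π²)^(1/3).
μT²/4π² = 3.793×10¹⁶ × (3.836×10⁴)² / 39.48 = 1.414×10²⁴ m³.
a = 1.122×10⁸ m = 1.1223×10⁵ km.
Altitude h = a − R = 1.1223×10⁵ − 58230 = 54005 km.

h_sync ≈ 54000 km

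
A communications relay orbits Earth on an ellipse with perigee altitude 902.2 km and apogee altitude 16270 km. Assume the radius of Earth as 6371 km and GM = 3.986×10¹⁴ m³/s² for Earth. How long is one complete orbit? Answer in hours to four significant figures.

T ≈ 5.057 hours

r_p = 6371 + 902.2 = 7273.2 km = 7.2732×10⁶ m.
r_a = 6371 + 16270 = 22641 km = 2.2641×10⁷ m.
Semi-major axis a = (r_p + r_a)/2 = (7273.2 + 22641)/2 = 14957 km = 1.496×10⁷ m.
By Kepler's third law T = 2π√(a³/μ) = 2π × 2.897×10³ = 1.820×10⁴ s.
= 5.057 hours.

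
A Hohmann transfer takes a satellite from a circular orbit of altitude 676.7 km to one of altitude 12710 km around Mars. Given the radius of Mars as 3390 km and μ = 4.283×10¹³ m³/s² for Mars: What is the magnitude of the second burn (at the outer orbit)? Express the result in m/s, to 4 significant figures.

r₁ = 3390 + 676.7 = 4066.7 km = 4.0667×10⁶ m.
r₂ = 3390 + 12710 = 16100 km = 1.6100×10⁷ m.
Transfer ellipse a_t = (r₁ + r₂)/2 = 1.008×10⁷ m.
At r₁: circular v_c1 = √(μ/r₁) = 3245 m/s; transfer-periapsis v_p = √[μ(2/r₁ − 1/a_t)] = 4101 m/s.
At r₂: circular v_c2 = √(μ/r₂) = 1631 m/s; transfer-apoapsis v_a = √[μ(2/r₂ − 1/a_t)] = 1036 m/s.
Δv₂ = v_c2 − v_a = 595.2 m/s.

Δv ≈ 595.2 m/s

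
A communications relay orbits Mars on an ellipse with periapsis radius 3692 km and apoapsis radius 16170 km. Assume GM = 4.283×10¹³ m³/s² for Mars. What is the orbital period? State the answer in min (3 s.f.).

Semi-major axis a = (r_p + r_a)/2 = (3692.0 + 16170)/2 = 9931.0 km = 9.931×10⁶ m.
By Kepler's third law T = 2π√(a³/μ) = 2π × 4.782×10³ = 3.005×10⁴ s.
= 500.8 min.

T ≈ 501 min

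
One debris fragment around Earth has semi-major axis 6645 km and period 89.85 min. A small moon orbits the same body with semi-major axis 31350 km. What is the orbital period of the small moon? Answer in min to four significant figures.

T₂ ≈ 920.7 min

Kepler's third law: T² ∝ a³, so T₂ = T₁ (a₂/a₁)^(3/2).
a₂/a₁ = 4.718, (a₂/a₁)^(3/2) = 10.25.
T₂ = 89.85 × 10.25 = 920.7 min.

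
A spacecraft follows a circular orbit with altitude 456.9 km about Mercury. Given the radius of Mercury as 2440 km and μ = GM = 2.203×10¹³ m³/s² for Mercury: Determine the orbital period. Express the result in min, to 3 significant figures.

r = 2440 + 456.9 = 2896.9 km = 2.8969×10⁶ m.
Kepler's third law: T = 2π√(r³/μ) = 2π√((2.897×10⁶)³ / 2.203×10¹³).
r³/μ = 1.104×10⁶ s², so T = 2π × 1.050×10³ = 6.600×10³ s.
Converting: 6.600×10³ s ÷ 60.00 = 110.0 min.

T ≈ 110 min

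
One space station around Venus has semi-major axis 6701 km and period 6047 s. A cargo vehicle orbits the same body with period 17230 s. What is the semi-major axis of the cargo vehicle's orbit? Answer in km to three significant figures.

Kepler's third law: a³ ∝ T², so a₂ = a₁ (T₂/T₁)^(2/3).
T₂/T₁ = 2.849, (T₂/T₁)^(2/3) = 2.010.
a₂ = 6701 × 2.010 = 13470 km.

a₂ ≈ 13500 km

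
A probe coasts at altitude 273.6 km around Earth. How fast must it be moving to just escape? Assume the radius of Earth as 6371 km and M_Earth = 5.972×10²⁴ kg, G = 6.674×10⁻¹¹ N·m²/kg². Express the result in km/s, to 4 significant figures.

v_esc ≈ 10.95 km/s

μ = GM = 6.674×10⁻¹¹ × 5.972×10²⁴ = 3.986×10¹⁴ m³/s².
r = 6371 + 273.6 = 6644.6 km = 6.6446×10⁶ m.
Escape speed v_esc = √(2μ/r) = √(2 × 3.986×10¹⁴ / 6.645×10⁶) = √(1.200×10⁸) = 10950 m/s.
= 10.95 km/s.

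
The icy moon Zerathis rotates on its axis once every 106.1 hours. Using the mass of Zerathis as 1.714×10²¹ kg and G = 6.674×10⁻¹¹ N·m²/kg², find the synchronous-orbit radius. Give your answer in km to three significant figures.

μ = GM = 6.674×10⁻¹¹ × 1.714×10²¹ = 1.144×10¹¹ m³/s².
T = 106.1 hours = 3.820×10⁵ s.
A synchronous orbit has period T, so by Kepler's third law a = (μT²/4π²)^(1/3).
μT²/4π² = 1.144×10¹¹ × (3.820×10⁵)² / 39.48 = 4.227×10²⁰ m³.
a = 7.505×10⁶ m = 7505.1 km.

r_sync ≈ 7510 km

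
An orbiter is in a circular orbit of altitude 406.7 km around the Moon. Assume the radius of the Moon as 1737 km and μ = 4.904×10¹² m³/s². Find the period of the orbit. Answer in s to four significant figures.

T ≈ 8905 s

r = 1737 + 406.7 = 2143.7 km = 2.1437×10⁶ m.
Kepler's third law: T = 2π√(r³/μ) = 2π√((2.144×10⁶)³ / 4.904×10¹²).
r³/μ = 2.009×10⁶ s², so T = 2π × 1.417×10³ = 8.905×10³ s.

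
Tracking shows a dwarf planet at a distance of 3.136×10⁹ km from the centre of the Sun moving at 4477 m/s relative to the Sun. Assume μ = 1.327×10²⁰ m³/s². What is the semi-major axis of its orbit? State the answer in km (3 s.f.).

a ≈ 2.05×10⁹ km

r = 3.136×10¹² m.
Specific orbital energy ε = v²/2 − μ/r = (4477)²/2 − 1.327×10²⁰/3.136×10¹² = -3.229×10⁷ J/kg.
Since ε = −μ/(2a), a = −μ/(2ε) = 2.055×10¹² m = 2.0546×10⁹ km.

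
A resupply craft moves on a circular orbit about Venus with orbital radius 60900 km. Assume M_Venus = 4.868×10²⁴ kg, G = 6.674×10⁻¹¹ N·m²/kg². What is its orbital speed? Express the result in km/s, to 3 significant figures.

v ≈ 2.31 km/s

μ = GM = 6.674×10⁻¹¹ × 4.868×10²⁴ = 3.249×10¹⁴ m³/s².
r = 60900 km = 6.090×10⁷ m.
For a circular orbit v = √(μ/r) = √(3.249×10¹⁴ / 6.090×10⁷) = √(5.335×10⁶) = 2310 m/s.
That is 2.310 km/s.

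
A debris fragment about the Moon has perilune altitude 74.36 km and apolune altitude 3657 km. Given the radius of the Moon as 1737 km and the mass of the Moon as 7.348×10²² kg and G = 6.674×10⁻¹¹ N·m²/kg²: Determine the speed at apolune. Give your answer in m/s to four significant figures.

μ = GM = 6.674×10⁻¹¹ × 7.348×10²² = 4.904×10¹² m³/s².
r_p = 1737 + 74.36 = 1811.4 km = 1.8114×10⁶ m.
r_a = 1737 + 3657 = 5394.0 km = 5.3940×10⁶ m.
Semi-major axis a = (r_p + r_a)/2 = 3602.7 km = 3.603×10⁶ m.
Vis-viva: v² = μ(2/r − 1/a) = 4.904×10¹² × (3.708×10⁻⁷ − 2.776×10⁻⁷) = 4.571×10⁵ m²/s².
v = 676.1 m/s.

v ≈ 676.1 m/s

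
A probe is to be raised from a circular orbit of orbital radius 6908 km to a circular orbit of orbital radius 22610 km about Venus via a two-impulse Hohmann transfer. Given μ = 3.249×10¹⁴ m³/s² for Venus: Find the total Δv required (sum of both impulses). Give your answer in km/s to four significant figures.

Δv_total ≈ 2.828 km/s

r₁ = 6908 km = 6.908×10⁶ m.
r₂ = 22610 km = 2.261×10⁷ m.
Transfer ellipse a_t = (r₁ + r₂)/2 = 1.476×10⁷ m.
At r₁: circular v_c1 = √(μ/r₁) = 6858 m/s; transfer-periapsis v_p = √[μ(2/r₁ − 1/a_t)] = 8488 m/s.
Δv₁ = v_p − v_c1 = 1630 m/s.
At r₂: circular v_c2 = √(μ/r₂) = 3791 m/s; transfer-apoapsis v_a = √[μ(2/r₂ − 1/a_t)] = 2593 m/s.
Δv₂ = v_c2 − v_a = 1197 m/s.
Total Δv = Δv₁ + Δv₂ = 2828 m/s = 2.828 km/s.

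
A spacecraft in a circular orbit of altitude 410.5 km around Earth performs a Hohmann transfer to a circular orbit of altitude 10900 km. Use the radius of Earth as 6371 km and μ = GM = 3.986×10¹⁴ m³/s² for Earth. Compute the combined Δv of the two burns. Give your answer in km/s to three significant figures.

Δv_total ≈ 2.72 km/s

r₁ = 6371 + 410.5 = 6781.5 km = 6.7815×10⁶ m.
r₂ = 6371 + 10900 = 17271 km = 1.7271×10⁷ m.
Transfer ellipse a_t = (r₁ + r₂)/2 = 1.203×10⁷ m.
At r₁: circular v_c1 = √(μ/r₁) = 7667 m/s; transfer-perigee v_p = √[μ(2/r₁ − 1/a_t)] = 9188 m/s.
Δv₁ = v_p − v_c1 = 1521 m/s.
At r₂: circular v_c2 = √(μ/r₂) = 4804 m/s; transfer-apogee v_a = √[μ(2/r₂ − 1/a_t)] = 3608 m/s.
Δv₂ = v_c2 − v_a = 1197 m/s.
Total Δv = Δv₁ + Δv₂ = 2717 m/s = 2.717 km/s.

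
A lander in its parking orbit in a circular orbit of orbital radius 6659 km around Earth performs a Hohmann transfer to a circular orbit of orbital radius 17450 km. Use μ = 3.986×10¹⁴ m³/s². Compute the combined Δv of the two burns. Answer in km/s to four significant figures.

Δv_total ≈ 2.799 km/s

r₁ = 6659 km = 6.659×10⁶ m.
r₂ = 17450 km = 1.745×10⁷ m.
Transfer ellipse a_t = (r₁ + r₂)/2 = 1.205×10⁷ m.
At r₁: circular v_c1 = √(μ/r₁) = 7737 m/s; transfer-perigee v_p = √[μ(2/r₁ − 1/a_t)] = 9309 m/s.
Δv₁ = v_p − v_c1 = 1572 m/s.
At r₂: circular v_c2 = √(μ/r₂) = 4779 m/s; transfer-apogee v_a = √[μ(2/r₂ − 1/a_t)] = 3552 m/s.
Δv₂ = v_c2 − v_a = 1227 m/s.
Total Δv = Δv₁ + Δv₂ = 2799 m/s = 2.799 km/s.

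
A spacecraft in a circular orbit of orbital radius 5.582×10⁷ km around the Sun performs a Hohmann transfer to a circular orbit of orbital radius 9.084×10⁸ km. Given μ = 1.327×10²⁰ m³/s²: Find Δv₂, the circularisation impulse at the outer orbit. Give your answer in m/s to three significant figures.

r₁ = 5.582×10⁷ km = 5.582×10¹⁰ m.
r₂ = 9.084×10⁸ km = 9.084×10¹¹ m.
Transfer ellipse a_t = (r₁ + r₂)/2 = 4.821×10¹¹ m.
At r₁: circular v_c1 = √(μ/r₁) = 48760 m/s; transfer-perihelion v_p = √[μ(2/r₁ − 1/a_t)] = 66930 m/s.
At r₂: circular v_c2 = √(μ/r₂) = 12090 m/s; transfer-aphelion v_a = √[μ(2/r₂ − 1/a_t)] = 4113 m/s.
Δv₂ = v_c2 − v_a = 7974 m/s.

Δv ≈ 7970 m/s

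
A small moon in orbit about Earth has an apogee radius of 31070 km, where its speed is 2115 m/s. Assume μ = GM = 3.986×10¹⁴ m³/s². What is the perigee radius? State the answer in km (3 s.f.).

r_a = 3.107×10⁷ m.
Specific energy ε = v²/2 − μ/r = -1.059×10⁷ J/kg, so a = −μ/(2ε) = 1.882×10⁷ m.
The apsides satisfy r_p + r_a = 2a, so the perigee radius is 2a − r_a = 6.560×10⁶ m = 6560.5 km.

perigee radius ≈ 6560 km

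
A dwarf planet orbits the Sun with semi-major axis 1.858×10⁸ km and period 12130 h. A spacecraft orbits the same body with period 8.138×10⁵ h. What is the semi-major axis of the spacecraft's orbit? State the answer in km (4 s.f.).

a₂ ≈ 3.068×10⁹ km

Kepler's third law: a³ ∝ T², so a₂ = a₁ (T₂/T₁)^(2/3).
T₂/T₁ = 67.09, (T₂/T₁)^(2/3) = 16.51.
a₂ = 1.858×10⁸ × 16.51 = 3.068×10⁹ km.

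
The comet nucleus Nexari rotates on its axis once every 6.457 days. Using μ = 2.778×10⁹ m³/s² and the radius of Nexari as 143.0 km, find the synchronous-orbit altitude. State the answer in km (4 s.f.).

T = 6.457 days = 5.579×10⁵ s.
A synchronous orbit has period T, so by Kepler's third law a = (μT²/4π²)^(1/3).
μT²/4π² = 2.778×10⁹ × (5.579×10⁵)² / 39.48 = 2.190×10¹⁹ m³.
a = 2.798×10⁶ m = 2797.8 km.
Altitude h = a − R = 2797.8 − 143.0 = 2654.8 km.

h_sync ≈ 2655 km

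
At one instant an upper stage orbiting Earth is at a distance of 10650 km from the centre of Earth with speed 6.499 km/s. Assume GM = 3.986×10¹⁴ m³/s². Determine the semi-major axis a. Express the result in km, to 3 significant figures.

a ≈ 12200 km

r = 1.065×10⁷ m.
Specific orbital energy ε = v²/2 − μ/r = (6499)²/2 − 3.986×10¹⁴/1.065×10⁷ = -1.631×10⁷ J/kg.
Since ε = −μ/(2a), a = −μ/(2ε) = 1.222×10⁷ m = 12220 km.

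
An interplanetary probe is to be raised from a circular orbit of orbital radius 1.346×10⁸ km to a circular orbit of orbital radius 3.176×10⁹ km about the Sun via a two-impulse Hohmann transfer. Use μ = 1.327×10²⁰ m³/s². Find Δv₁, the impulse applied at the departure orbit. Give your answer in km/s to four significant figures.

Δv ≈ 12.09 km/s

r₁ = 1.346×10⁸ km = 1.346×10¹¹ m.
r₂ = 3.176×10⁹ km = 3.176×10¹² m.
Transfer ellipse a_t = (r₁ + r₂)/2 = 1.655×10¹² m.
At r₁: circular v_c1 = √(μ/r₁) = 31400 m/s; transfer-perihelion v_p = √[μ(2/r₁ − 1/a_t)] = 43490 m/s.
Δv₁ = v_p − v_c1 = 12090 m/s.
= 12.09 km/s.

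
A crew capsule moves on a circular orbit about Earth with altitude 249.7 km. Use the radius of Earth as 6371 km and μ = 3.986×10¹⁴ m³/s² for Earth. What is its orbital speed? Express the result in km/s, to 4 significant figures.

v ≈ 7.759 km/s

r = 6371 + 249.7 = 6620.7 km = 6.6207×10⁶ m.
For a circular orbit v = √(μ/r) = √(3.986×10¹⁴ / 6.621×10⁶) = √(6.021×10⁷) = 7759 m/s.
That is 7.759 km/s.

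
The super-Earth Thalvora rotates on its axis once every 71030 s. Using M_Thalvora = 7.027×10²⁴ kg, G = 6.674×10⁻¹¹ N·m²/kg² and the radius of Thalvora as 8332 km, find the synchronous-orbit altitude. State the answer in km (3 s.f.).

h_sync ≈ 30800 km

μ = GM = 6.674×10⁻¹¹ × 7.027×10²⁴ = 4.690×10¹⁴ m³/s².
A synchronous orbit has period T, so by Kepler's third law a = (μT²/4π²)^(1/3).
μT²/4π² = 4.690×10¹⁴ × (7.103×10⁴)² / 39.48 = 5.993×10²² m³.
a = 3.913×10⁷ m = 39135 km.
Altitude h = a − R = 39135 − 8332 = 30803 km.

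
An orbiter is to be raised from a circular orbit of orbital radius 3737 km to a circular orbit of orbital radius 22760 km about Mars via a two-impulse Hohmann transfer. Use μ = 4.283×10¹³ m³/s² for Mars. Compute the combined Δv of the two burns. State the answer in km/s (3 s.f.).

r₁ = 3737 km = 3.737×10⁶ m.
r₂ = 22760 km = 2.276×10⁷ m.
Transfer ellipse a_t = (r₁ + r₂)/2 = 1.325×10⁷ m.
At r₁: circular v_c1 = √(μ/r₁) = 3385 m/s; transfer-periapsis v_p = √[μ(2/r₁ − 1/a_t)] = 4437 m/s.
Δv₁ = v_p − v_c1 = 1052 m/s.
At r₂: circular v_c2 = √(μ/r₂) = 1372 m/s; transfer-apoapsis v_a = √[μ(2/r₂ − 1/a_t)] = 728.6 m/s.
Δv₂ = v_c2 − v_a = 643.2 m/s.
Total Δv = Δv₁ + Δv₂ = 1695 m/s = 1.695 km/s.

Δv_total ≈ 1.70 km/s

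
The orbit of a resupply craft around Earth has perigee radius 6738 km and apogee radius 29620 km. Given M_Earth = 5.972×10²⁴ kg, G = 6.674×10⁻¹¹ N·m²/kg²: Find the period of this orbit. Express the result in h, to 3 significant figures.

T ≈ 6.78 h

μ = GM = 6.674×10⁻¹¹ × 5.972×10²⁴ = 3.986×10¹⁴ m³/s².
Semi-major axis a = (r_p + r_a)/2 = (6738.0 + 29620)/2 = 18179 km = 1.818×10⁷ m.
By Kepler's third law T = 2π√(a³/μ) = 2π × 3.882×10³ = 2.439×10⁴ s.
= 6.776 h.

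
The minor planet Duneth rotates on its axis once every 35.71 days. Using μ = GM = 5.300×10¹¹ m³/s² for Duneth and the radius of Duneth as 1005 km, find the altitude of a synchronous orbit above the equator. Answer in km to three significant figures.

h_sync ≈ 49400 km

T = 35.71 days = 3.085×10⁶ s.
A synchronous orbit has period T, so by Kepler's third law a = (μT²/4π²)^(1/3).
μT²/4π² = 5.300×10¹¹ × (3.085×10⁶)² / 39.48 = 1.278×10²³ m³.
a = 5.037×10⁷ m = 50370 km.
Altitude h = a − R = 50370 − 1005 = 49365 km.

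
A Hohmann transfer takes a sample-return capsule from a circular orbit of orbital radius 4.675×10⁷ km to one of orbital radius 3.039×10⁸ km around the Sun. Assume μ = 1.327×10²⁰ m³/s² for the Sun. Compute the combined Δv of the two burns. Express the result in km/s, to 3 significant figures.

r₁ = 4.675×10⁷ km = 4.675×10¹⁰ m.
r₂ = 3.039×10⁸ km = 3.039×10¹¹ m.
Transfer ellipse a_t = (r₁ + r₂)/2 = 1.753×10¹¹ m.
At r₁: circular v_c1 = √(μ/r₁) = 53280 m/s; transfer-perihelion v_p = √[μ(2/r₁ − 1/a_t)] = 70140 m/s.
Δv₁ = v_p − v_c1 = 16870 m/s.
At r₂: circular v_c2 = √(μ/r₂) = 20900 m/s; transfer-aphelion v_a = √[μ(2/r₂ − 1/a_t)] = 10790 m/s.
Δv₂ = v_c2 − v_a = 10110 m/s.
Total Δv = Δv₁ + Δv₂ = 26970 m/s = 26.97 km/s.

Δv_total ≈ 27.0 km/s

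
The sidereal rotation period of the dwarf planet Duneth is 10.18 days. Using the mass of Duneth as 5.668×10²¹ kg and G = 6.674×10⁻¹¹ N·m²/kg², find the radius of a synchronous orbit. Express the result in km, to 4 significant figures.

μ = GM = 6.674×10⁻¹¹ × 5.668×10²¹ = 3.783×10¹¹ m³/s².
T = 10.18 days = 8.796×10⁵ s.
A synchronous orbit has period T, so by Kepler's third law a = (μT²/4π²)^(1/3).
μT²/4π² = 3.783×10¹¹ × (8.796×10⁵)² / 39.48 = 7.413×10²¹ m³.
a = 1.950×10⁷ m = 19498 km.

r_sync ≈ 19500 km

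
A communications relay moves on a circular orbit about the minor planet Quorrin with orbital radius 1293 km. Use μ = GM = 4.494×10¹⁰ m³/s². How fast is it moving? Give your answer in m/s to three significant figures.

r = 1293 km = 1.293×10⁶ m.
For a circular orbit v = √(μ/r) = √(4.494×10¹⁰ / 1.293×10⁶) = √(3.476×10⁴) = 186.4 m/s.

v ≈ 186 m/s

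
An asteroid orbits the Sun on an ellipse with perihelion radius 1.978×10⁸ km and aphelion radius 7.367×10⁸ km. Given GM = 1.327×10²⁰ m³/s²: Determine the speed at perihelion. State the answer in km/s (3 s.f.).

Semi-major axis a = (r_p + r_a)/2 = 4.6725×10⁸ km = 4.672×10¹¹ m.
Vis-viva: v² = μ(2/r − 1/a) = 1.327×10²⁰ × (1.011×10⁻¹¹ − 2.140×10⁻¹²) = 1.058×10⁹ m²/s².
v = 32520 m/s = 32.52 km/s.

v ≈ 32.5 km/s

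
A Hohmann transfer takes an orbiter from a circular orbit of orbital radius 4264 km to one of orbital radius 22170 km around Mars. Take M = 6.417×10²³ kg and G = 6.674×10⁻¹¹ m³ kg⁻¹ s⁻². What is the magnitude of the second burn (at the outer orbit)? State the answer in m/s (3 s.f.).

Δv ≈ 600 m/s

μ = GM = 6.674×10⁻¹¹ × 6.417×10²³ = 4.283×10¹³ m³/s².
r₁ = 4264 km = 4.264×10⁶ m.
r₂ = 22170 km = 2.217×10⁷ m.
Transfer ellipse a_t = (r₁ + r₂)/2 = 1.322×10⁷ m.
At r₁: circular v_c1 = √(μ/r₁) = 3169 m/s; transfer-periapsis v_p = √[μ(2/r₁ − 1/a_t)] = 4105 m/s.
At r₂: circular v_c2 = √(μ/r₂) = 1390 m/s; transfer-apoapsis v_a = √[μ(2/r₂ − 1/a_t)] = 789.4 m/s.
Δv₂ = v_c2 − v_a = 600.4 m/s.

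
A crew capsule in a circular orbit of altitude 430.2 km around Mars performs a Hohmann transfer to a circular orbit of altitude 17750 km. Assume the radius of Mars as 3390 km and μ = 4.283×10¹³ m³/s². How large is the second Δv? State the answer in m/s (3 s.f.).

Δv ≈ 636 m/s

r₁ = 3390 + 430.2 = 3820.2 km = 3.8202×10⁶ m.
r₂ = 3390 + 17750 = 21140 km = 2.1140×10⁷ m.
Transfer ellipse a_t = (r₁ + r₂)/2 = 1.248×10⁷ m.
At r₁: circular v_c1 = √(μ/r₁) = 3348 m/s; transfer-periapsis v_p = √[μ(2/r₁ − 1/a_t)] = 4358 m/s.
At r₂: circular v_c2 = √(μ/r₂) = 1423 m/s; transfer-apoapsis v_a = √[μ(2/r₂ − 1/a_t)] = 787.5 m/s.
Δv₂ = v_c2 − v_a = 635.9 m/s.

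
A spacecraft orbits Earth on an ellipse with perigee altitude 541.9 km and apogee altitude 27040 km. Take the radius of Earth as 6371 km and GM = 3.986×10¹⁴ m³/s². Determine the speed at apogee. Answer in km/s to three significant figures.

r_p = 6371 + 541.9 = 6912.9 km = 6.9129×10⁶ m.
r_a = 6371 + 27040 = 33411 km = 3.3411×10⁷ m.
Semi-major axis a = (r_p + r_a)/2 = 20162 km = 2.016×10⁷ m.
Vis-viva: v² = μ(2/r − 1/a) = 3.986×10¹⁴ × (5.986×10⁻⁸ − 4.960×10⁻⁸) = 4.090×10⁶ m²/s².
v = 2022 m/s = 2.022 km/s.

v ≈ 2.02 km/s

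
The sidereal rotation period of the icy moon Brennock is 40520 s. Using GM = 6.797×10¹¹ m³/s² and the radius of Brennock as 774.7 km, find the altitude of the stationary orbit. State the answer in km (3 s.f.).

A synchronous orbit has period T, so by Kepler's third law a = (μT²/4π²)^(1/3).
μT²/4π² = 6.797×10¹¹ × (4.052×10⁴)² / 39.48 = 2.827×10¹⁹ m³.
a = 3.046×10⁶ m = 3046.2 km.
Altitude h = a − R = 3046.2 − 774.7 = 2271.5 km.

h_sync ≈ 2270 km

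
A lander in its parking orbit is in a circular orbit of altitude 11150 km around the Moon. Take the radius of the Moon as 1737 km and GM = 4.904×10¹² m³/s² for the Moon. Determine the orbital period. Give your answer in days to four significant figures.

r = 1737 + 11150 = 12887 km = 1.2887×10⁷ m.
Kepler's third law: T = 2π√(r³/μ) = 2π√((1.289×10⁷)³ / 4.904×10¹²).
r³/μ = 4.364×10⁸ s², so T = 2π × 2.089×10⁴ = 1.313×10⁵ s.
Converting: 1.313×10⁵ s ÷ 86400 = 1.519 days.

T ≈ 1.519 days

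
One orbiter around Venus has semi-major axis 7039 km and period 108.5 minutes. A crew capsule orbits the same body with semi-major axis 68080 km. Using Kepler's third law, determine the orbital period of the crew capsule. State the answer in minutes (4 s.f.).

T₂ ≈ 3264 minutes

Kepler's third law: T² ∝ a³, so T₂ = T₁ (a₂/a₁)^(3/2).
a₂/a₁ = 9.672, (a₂/a₁)^(3/2) = 30.08.
T₂ = 108.5 × 30.08 = 3264 minutes.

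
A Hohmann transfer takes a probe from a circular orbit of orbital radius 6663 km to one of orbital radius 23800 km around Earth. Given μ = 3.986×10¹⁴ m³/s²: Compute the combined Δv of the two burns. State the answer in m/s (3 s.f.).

r₁ = 6663 km = 6.663×10⁶ m.
r₂ = 23800 km = 2.380×10⁷ m.
Transfer ellipse a_t = (r₁ + r₂)/2 = 1.523×10⁷ m.
At r₁: circular v_c1 = √(μ/r₁) = 7735 m/s; transfer-perigee v_p = √[μ(2/r₁ − 1/a_t)] = 9668 m/s.
Δv₁ = v_p − v_c1 = 1934 m/s.
At r₂: circular v_c2 = √(μ/r₂) = 4092 m/s; transfer-apogee v_a = √[μ(2/r₂ − 1/a_t)] = 2707 m/s.
Δv₂ = v_c2 − v_a = 1386 m/s.
Total Δv = Δv₁ + Δv₂ = 3319 m/s.

Δv_total ≈ 3320 m/s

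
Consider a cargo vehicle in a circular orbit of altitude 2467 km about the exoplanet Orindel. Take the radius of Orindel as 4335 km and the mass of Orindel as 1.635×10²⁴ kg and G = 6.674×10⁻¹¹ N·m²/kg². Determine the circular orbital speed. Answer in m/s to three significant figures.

μ = GM = 6.674×10⁻¹¹ × 1.635×10²⁴ = 1.091×10¹⁴ m³/s².
r = 4335 + 2467 = 6802.0 km = 6.8020×10⁶ m.
For a circular orbit v = √(μ/r) = √(1.091×10¹⁴ / 6.802×10⁶) = √(1.604×10⁷) = 4005 m/s.

v ≈ 4010 m/s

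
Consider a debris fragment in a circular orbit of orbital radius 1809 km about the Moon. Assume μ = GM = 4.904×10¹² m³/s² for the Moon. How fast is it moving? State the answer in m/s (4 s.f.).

r = 1809 km = 1.809×10⁶ m.
For a circular orbit v = √(μ/r) = √(4.904×10¹² / 1.809×10⁶) = √(2.711×10⁶) = 1646 m/s.

v ≈ 1646 m/s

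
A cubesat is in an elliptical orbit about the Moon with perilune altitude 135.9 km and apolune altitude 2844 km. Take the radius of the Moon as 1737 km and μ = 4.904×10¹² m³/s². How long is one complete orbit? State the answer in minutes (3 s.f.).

r_p = 1737 + 135.9 = 1872.9 km = 1.8729×10⁶ m.
r_a = 1737 + 2844 = 4581.0 km = 4.5810×10⁶ m.
Semi-major axis a = (r_p + r_a)/2 = (1872.9 + 4581.0)/2 = 3226.9 km = 3.227×10⁶ m.
By Kepler's third law T = 2π√(a³/μ) = 2π × 2.618×10³ = 1.645×10⁴ s.
= 274.1 minutes.

T ≈ 274 minutes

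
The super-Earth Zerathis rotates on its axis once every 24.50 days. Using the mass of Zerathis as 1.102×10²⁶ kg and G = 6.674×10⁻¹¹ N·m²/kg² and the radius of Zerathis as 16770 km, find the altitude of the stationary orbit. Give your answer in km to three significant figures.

h_sync ≈ 9.25×10⁵ km

μ = GM = 6.674×10⁻¹¹ × 1.102×10²⁶ = 7.355×10¹⁵ m³/s².
T = 24.50 days = 2.117×10⁶ s.
A synchronous orbit has period T, so by Kepler's third law a = (μT²/4π²)^(1/3).
μT²/4π² = 7.355×10¹⁵ × (2.117×10⁶)² / 39.48 = 8.348×10²⁶ m³.
a = 9.416×10⁸ m = 9.4158×10⁵ km.
Altitude h = a − R = 9.4158×10⁵ − 16770 = 9.2481×10⁵ km.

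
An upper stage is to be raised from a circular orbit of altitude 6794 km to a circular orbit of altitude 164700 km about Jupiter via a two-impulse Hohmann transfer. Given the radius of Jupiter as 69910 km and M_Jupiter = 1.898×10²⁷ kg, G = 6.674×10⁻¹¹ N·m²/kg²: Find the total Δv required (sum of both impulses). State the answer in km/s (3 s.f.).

μ = GM = 6.674×10⁻¹¹ × 1.898×10²⁷ = 1.267×10¹⁷ m³/s².
r₁ = 69910 + 6794 = 76704 km = 7.6704×10⁷ m.
r₂ = 69910 + 164700 = 234610 km = 2.3461×10⁸ m.
Transfer ellipse a_t = (r₁ + r₂)/2 = 1.557×10⁸ m.
At r₁: circular v_c1 = √(μ/r₁) = 40640 m/s; transfer-perijove v_p = √[μ(2/r₁ − 1/a_t)] = 49890 m/s.
Δv₁ = v_p − v_c1 = 9253 m/s.
At r₂: circular v_c2 = √(μ/r₂) = 23240 m/s; transfer-apojove v_a = √[μ(2/r₂ − 1/a_t)] = 16310 m/s.
Δv₂ = v_c2 − v_a = 6925 m/s.
Total Δv = Δv₁ + Δv₂ = 16180 m/s = 16.18 km/s.

Δv_total ≈ 16.2 km/s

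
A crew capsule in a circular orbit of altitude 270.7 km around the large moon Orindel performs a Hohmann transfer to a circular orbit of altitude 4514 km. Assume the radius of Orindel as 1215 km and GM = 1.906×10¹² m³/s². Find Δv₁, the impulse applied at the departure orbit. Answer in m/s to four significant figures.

r₁ = 1215 + 270.7 = 1485.7 km = 1.4857×10⁶ m.
r₂ = 1215 + 4514 = 5729.0 km = 5.7290×10⁶ m.
Transfer ellipse a_t = (r₁ + r₂)/2 = 3.607×10⁶ m.
At r₁: circular v_c1 = √(μ/r₁) = 1133 m/s; transfer-periapsis v_p = √[μ(2/r₁ − 1/a_t)] = 1427 m/s.
Δv₁ = v_p − v_c1 = 294.7 m/s.

Δv ≈ 294.7 m/s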